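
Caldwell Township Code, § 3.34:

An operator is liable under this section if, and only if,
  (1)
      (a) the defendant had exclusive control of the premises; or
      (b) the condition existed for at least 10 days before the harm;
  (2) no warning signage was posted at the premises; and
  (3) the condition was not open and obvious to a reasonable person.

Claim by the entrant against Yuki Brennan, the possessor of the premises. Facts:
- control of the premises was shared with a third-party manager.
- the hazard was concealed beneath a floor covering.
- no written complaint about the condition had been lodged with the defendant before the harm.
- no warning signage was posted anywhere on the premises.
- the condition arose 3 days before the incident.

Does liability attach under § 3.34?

(a) exclusive control — not met.
(b) condition ≥10 days old — not satisfied.
(1): F OR F → false.
(2) no signage posted — holds.
(3) not open/obvious — met.
Overall: F AND T AND T → false.

No — not liable.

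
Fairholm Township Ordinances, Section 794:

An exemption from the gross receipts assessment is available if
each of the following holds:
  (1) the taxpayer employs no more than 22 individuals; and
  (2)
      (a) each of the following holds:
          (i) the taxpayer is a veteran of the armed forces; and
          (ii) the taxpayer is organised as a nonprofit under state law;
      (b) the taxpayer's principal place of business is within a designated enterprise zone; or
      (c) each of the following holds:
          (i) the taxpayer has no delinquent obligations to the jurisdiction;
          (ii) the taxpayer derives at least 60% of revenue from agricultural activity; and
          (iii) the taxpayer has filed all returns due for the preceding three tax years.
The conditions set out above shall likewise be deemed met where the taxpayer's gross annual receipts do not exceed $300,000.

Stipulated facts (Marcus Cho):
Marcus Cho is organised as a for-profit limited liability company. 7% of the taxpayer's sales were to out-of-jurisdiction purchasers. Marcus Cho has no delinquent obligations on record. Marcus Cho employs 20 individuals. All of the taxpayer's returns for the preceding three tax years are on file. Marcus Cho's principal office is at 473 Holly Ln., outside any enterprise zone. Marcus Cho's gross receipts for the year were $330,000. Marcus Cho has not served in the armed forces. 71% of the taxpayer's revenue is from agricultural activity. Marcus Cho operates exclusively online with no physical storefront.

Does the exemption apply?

(1) ≤ 22 employees — holds.
(i) veteran — not met.
(ii) nonprofit — not met.
(a): F AND F → false.
(b) in enterprise zone — not met.
(i) no delinquency — holds.
(ii) ≥60% agricultural — met.
(iii) returns current — met.
(c): T AND T AND T → true.
(2) = F OR F OR T = true.
Overall: T AND T → true.
Exception (receipts ≤ $300,000) — not satisfied.
Result: main true OR exception false → true.

Yes — exempt.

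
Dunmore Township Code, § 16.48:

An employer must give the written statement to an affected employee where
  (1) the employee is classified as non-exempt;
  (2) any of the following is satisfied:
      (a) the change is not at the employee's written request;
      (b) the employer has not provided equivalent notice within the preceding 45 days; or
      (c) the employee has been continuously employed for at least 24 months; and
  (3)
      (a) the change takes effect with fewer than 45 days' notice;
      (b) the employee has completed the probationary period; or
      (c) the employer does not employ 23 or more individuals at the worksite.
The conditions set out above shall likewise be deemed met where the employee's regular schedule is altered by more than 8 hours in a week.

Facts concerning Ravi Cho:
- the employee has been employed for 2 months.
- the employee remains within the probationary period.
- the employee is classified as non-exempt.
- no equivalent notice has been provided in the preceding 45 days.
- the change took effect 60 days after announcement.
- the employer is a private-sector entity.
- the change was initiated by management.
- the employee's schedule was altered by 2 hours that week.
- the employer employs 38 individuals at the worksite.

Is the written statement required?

No — not required.

(1) non-exempt — met.
(a) not employee-requested — satisfied.
(b) no recent notice — met.
(c) tenure ≥ 24 mo. — not satisfied.
(2) = T OR T OR F = true.
(a) < 45 days' notice — fails.
(b) past probation — fails.
(c) not (≥ 23 at site) — fails.
(3) = F OR F OR F = false.
So Overall is not satisfied (T AND T AND F).
Exception (schedule shift > 8h) — not satisfied.
Result: main false OR exception false → false.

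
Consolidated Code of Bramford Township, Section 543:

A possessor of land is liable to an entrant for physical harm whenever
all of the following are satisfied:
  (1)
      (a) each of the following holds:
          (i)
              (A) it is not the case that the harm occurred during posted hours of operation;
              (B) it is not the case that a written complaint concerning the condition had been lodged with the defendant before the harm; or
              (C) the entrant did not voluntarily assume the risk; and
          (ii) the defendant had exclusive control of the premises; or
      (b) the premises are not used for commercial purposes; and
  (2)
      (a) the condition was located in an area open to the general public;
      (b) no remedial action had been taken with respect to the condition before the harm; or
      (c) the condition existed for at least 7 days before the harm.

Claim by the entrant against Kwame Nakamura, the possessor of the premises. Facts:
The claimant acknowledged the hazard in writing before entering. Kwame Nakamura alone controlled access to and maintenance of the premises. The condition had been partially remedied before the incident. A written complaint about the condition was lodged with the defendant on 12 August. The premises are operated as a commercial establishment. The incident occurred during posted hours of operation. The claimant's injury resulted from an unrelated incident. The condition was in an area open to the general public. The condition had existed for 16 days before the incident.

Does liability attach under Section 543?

(A) not (during posted hours) — not satisfied.
(B) not (complaint lodged) — not met.
(C) no assumed risk — fails.
So (i) is not satisfied (F OR F OR F).
(ii) exclusive control — holds.
So (a) is not satisfied (F AND T).
(b) not (commercial use) — fails.
So (1) is not satisfied (F OR F).
(a) public area — met.
(b) no remedial action — not met.
(c) condition ≥7 days old — met.
So (2) is satisfied (T OR F OR T).
Overall = F AND T = false.

No — not liable.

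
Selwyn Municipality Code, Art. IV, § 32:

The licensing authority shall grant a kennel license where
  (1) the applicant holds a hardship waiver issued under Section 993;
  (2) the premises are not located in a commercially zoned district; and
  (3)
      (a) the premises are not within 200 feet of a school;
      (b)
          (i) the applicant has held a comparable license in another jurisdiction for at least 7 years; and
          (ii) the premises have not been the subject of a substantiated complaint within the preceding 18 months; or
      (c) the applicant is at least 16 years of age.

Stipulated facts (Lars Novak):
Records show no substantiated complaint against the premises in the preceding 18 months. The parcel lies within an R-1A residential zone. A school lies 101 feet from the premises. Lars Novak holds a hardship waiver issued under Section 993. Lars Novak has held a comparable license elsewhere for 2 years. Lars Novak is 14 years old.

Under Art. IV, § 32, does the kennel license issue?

(1) hardship waiver — holds.
(2) not (commercially zoned) — satisfied.
(a) ≥200 ft from school — not satisfied.
(i) prior license ≥ 7 yr — fails.
(ii) no complaint in 18 mo. — met.
(b) = F AND T = false.
(c) age ≥ 16 — not satisfied.
(3) = F OR F OR F = false.
Overall: T AND T AND F → false.

No — denied.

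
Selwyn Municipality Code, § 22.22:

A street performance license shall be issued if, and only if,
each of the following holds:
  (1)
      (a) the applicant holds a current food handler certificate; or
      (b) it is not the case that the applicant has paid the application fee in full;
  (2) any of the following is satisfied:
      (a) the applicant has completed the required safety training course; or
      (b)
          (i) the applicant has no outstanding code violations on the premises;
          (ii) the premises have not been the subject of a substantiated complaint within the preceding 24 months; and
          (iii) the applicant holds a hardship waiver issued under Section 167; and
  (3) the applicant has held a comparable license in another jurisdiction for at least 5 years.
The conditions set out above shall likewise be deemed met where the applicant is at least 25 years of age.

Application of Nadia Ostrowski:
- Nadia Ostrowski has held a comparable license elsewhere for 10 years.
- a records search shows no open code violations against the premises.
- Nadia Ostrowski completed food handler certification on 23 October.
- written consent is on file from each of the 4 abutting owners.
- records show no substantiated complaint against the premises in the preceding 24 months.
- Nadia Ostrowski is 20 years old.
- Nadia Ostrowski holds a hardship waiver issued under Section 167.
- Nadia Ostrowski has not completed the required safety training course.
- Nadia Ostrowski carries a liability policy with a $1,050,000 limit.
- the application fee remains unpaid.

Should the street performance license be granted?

Yes — granted.

(a) food handler cert. — holds.
(b) not (fee paid) — met.
(1) = T OR T = true.
(a) safety training — not met.
(i) no code violations — met.
(ii) no complaint in 24 mo. — met.
(iii) hardship waiver — satisfied.
(b) = T AND T AND T = true.
(2) = F OR T = true.
(3) prior license ≥ 5 yr — met.
So Overall is satisfied (T AND T AND T).
Exception (age ≥ 25) — not satisfied.
Result: main true OR exception false → true.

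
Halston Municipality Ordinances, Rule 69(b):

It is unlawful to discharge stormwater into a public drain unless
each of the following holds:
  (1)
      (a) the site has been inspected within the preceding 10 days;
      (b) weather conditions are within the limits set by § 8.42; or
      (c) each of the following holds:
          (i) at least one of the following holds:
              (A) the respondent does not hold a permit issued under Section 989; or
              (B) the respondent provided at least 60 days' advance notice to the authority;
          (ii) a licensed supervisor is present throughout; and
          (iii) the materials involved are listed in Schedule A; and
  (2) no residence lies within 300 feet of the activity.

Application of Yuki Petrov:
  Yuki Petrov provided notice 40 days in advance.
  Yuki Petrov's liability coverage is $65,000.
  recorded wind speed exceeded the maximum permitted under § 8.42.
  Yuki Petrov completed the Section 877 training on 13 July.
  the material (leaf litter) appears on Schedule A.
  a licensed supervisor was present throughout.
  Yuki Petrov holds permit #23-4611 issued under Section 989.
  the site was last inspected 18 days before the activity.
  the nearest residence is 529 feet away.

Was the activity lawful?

(a) site inspected — not satisfied.
(b) weather ok — not met.
(A) not (holds permit) — fails.
(B) ≥60 days' notice — fails.
(i): F OR F → false.
(ii) supervisor present — met.
(iii) Schedule A material — met.
So (c) is not satisfied (F AND T AND T).
So (1) is not satisfied (F OR F OR F).
(2) no residence in 300 ft — satisfied.
So Overall is not satisfied (F AND T).

No — unlawful.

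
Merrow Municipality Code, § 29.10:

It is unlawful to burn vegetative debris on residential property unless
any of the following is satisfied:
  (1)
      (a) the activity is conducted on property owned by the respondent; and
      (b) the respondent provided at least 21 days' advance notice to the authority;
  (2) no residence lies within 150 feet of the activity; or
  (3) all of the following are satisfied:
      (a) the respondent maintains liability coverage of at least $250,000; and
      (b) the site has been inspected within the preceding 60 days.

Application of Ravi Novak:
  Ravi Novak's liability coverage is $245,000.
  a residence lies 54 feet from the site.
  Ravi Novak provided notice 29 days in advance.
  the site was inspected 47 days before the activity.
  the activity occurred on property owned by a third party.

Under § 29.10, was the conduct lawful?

(a) own property — fails.
(b) ≥21 days' notice — met.
So (1) is not satisfied (F AND T).
(2) no residence in 150 ft — not satisfied.
(a) coverage ≥ $250,000 — not met.
(b) site inspected — holds.
So (3) is not satisfied (F AND T).
So Overall is not satisfied (F OR F OR F).

No — unlawful.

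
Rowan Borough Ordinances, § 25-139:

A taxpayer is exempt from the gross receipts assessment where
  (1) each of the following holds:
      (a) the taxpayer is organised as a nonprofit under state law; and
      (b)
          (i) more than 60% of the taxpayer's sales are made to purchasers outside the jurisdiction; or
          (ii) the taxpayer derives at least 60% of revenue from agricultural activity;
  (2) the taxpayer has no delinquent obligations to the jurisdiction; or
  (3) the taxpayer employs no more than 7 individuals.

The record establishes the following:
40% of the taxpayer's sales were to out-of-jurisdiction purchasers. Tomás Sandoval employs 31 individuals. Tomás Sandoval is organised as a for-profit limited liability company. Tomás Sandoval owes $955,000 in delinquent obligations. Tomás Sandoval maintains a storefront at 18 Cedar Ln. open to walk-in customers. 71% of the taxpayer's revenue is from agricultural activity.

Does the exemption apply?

(a) nonprofit — not met.
(i) >60% out-of-jur. sales — not met.
(ii) ≥60% agricultural — holds.
So (b) is satisfied (F OR T).
So (1) is not satisfied (F AND T).
(2) no delinquency — not satisfied.
(3) ≤ 7 employees — not met.
Overall: F OR F OR F → false.

No — not exempt.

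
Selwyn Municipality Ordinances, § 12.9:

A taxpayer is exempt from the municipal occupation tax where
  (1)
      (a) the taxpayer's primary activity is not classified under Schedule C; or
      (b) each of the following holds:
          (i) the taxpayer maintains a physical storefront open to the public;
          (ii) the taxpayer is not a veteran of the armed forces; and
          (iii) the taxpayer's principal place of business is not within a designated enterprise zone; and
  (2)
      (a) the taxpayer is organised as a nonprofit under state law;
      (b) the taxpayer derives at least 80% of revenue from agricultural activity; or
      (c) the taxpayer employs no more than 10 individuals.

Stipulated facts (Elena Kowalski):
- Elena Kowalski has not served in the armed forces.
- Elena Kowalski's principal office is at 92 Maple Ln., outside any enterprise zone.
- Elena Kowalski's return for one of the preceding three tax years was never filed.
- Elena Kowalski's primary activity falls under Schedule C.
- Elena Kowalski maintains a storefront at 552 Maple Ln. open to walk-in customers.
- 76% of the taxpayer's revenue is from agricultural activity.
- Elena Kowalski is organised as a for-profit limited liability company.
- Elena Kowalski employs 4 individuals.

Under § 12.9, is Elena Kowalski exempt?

Yes — exempt.

(a) not (Schedule C activity) — not satisfied.
(i) has storefront — holds.
(ii) not (veteran) — met.
(iii) not (in enterprise zone) — satisfied.
So (b) is satisfied (T AND T AND T).
(1): F OR T → true.
(a) nonprofit — fails.
(b) ≥80% agricultural — fails.
(c) ≤ 10 employees — holds.
(2) = F OR F OR T = true.
Overall: T AND T → true.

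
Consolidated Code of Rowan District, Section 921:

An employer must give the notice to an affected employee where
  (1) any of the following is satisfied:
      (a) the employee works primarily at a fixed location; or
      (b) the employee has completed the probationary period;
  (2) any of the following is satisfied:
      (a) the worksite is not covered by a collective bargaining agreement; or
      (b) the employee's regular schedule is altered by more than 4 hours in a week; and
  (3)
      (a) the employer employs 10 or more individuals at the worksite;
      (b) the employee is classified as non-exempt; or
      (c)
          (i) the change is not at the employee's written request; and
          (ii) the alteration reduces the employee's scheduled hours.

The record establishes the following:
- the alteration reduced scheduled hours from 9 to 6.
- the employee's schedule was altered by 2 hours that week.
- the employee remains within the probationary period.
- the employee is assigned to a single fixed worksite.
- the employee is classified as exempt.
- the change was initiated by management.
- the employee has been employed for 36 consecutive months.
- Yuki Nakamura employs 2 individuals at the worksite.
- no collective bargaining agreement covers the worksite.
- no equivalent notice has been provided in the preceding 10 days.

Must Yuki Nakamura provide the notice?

(a) fixed location — met.
(b) past probation — not met.
(1): T OR F → true.
(a) no CBA — holds.
(b) schedule shift > 4h — not satisfied.
(2) = T OR F = true.
(a) ≥ 10 at site — not met.
(b) non-exempt — not met.
(i) not employee-requested — satisfied.
(ii) hours reduced — holds.
(c): T AND T → true.
(3): F OR F OR T → true.
Overall: T AND T AND T → true.

Yes — required.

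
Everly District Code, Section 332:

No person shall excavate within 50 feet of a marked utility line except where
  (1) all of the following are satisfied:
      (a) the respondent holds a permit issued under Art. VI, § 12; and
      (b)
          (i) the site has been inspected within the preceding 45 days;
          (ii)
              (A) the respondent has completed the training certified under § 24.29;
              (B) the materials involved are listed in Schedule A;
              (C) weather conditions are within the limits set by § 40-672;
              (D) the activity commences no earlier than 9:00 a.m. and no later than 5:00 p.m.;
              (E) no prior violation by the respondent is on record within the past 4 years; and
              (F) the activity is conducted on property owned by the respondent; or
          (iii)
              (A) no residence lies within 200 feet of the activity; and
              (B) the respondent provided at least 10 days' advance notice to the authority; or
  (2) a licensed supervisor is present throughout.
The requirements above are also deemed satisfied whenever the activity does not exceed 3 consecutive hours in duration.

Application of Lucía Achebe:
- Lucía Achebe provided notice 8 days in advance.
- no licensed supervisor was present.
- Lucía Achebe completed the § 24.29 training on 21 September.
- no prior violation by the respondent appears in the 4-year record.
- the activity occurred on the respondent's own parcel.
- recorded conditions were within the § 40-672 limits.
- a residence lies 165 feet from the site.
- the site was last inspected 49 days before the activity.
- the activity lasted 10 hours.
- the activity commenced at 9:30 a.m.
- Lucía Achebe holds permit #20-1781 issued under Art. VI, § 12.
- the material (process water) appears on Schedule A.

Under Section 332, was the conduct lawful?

(a) holds permit — satisfied.
(i) site inspected — fails.
(A) training certified — holds.
(B) Schedule A material — holds.
(C) weather ok — met.
(D) start within hours — met.
(E) no prior violation — holds.
(F) own property — holds.
(ii): T AND T AND T AND T AND T AND T → true.
(A) no residence in 200 ft — not satisfied.
(B) ≥10 days' notice — fails.
(iii) = F AND F = false.
So (b) is satisfied (F OR T OR F).
(1): T AND T → true.
(2) supervisor present — fails.
Overall = T OR F = true.
Exception (≤ 3 hrs duration) — not satisfied.
Result: main true OR exception false → true.

Yes — lawful.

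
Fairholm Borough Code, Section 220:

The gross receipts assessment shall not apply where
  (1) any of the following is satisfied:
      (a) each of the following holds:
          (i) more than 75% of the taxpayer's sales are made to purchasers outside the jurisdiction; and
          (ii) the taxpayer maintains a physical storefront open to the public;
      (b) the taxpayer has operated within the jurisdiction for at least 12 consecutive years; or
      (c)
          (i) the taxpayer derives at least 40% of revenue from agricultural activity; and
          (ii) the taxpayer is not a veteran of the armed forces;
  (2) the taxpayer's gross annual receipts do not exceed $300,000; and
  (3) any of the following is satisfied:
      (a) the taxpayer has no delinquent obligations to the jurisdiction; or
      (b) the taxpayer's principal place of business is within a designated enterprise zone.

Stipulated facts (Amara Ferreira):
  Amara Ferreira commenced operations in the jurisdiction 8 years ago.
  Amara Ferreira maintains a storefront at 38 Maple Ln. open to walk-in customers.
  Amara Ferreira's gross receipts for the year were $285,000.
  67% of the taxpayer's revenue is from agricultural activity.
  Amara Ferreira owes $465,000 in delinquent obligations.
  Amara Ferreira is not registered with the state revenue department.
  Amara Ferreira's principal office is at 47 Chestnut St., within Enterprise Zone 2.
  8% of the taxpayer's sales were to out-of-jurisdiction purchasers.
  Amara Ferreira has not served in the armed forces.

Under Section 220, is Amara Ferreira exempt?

(i) >75% out-of-jur. sales — not satisfied.
(ii) has storefront — met.
(a) = F AND T = false.
(b) ≥ 12 yrs in jurisdiction — not met.
(i) ≥40% agricultural — holds.
(ii) not (veteran) — met.
So (c) is satisfied (T AND T).
(1): F OR F OR T → true.
(2) receipts ≤ $300,000 — met.
(a) no delinquency — not met.
(b) in enterprise zone — met.
(3) = F OR T = true.
Overall: T AND T AND T → true.

Yes — exempt.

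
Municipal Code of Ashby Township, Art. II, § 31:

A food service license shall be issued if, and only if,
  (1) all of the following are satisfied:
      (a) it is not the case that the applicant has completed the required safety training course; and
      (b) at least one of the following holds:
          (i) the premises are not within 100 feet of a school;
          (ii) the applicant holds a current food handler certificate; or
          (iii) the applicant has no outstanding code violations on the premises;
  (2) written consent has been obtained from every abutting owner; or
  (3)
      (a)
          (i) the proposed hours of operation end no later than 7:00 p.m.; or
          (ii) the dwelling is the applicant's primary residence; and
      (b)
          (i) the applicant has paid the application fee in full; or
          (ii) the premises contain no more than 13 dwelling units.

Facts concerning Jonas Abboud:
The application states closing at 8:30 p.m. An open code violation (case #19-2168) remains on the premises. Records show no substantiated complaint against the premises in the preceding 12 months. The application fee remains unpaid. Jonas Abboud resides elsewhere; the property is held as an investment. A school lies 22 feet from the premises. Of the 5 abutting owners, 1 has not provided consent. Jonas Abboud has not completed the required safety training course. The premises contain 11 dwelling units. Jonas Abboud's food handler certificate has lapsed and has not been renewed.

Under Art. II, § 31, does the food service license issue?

(a) not (safety training) — met.
(i) ≥100 ft from school — not satisfied.
(ii) food handler cert. — fails.
(iii) no code violations — not satisfied.
(b): F OR F OR F → false.
(1): T AND F → false.
(2) all abutters consent — fails.
(i) closes by 7 p.m. — not met.
(ii) primary residence — fails.
(a): F OR F → false.
(i) fee paid — not satisfied.
(ii) ≤ 13 units — holds.
So (b) is satisfied (F OR T).
(3) = F AND T = false.
Overall: F OR F OR F → false.

No — denied.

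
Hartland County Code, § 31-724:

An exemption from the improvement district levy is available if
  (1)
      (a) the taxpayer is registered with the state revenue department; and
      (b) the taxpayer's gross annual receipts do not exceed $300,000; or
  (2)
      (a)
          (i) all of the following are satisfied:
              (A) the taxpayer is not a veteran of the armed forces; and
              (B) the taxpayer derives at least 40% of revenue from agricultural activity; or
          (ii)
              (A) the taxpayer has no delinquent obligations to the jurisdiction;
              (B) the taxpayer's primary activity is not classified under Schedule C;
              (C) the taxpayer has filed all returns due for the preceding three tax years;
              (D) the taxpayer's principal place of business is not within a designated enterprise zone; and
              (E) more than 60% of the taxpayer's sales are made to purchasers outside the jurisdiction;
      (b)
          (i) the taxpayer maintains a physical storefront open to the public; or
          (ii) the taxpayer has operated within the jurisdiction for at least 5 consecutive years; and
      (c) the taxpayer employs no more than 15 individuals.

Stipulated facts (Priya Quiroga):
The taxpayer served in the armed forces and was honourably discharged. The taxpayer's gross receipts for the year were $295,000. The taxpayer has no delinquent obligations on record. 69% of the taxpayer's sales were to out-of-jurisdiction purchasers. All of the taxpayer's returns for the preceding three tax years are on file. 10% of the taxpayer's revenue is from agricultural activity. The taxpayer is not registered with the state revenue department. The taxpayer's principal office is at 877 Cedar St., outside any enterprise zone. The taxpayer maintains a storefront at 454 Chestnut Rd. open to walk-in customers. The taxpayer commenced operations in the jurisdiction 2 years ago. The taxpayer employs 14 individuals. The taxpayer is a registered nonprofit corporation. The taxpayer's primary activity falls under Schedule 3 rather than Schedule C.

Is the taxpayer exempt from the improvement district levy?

Yes — exempt.

(a) state-registered — fails.
(b) receipts ≤ $300,000 — holds.
(1): F AND T → false.
(A) not (veteran) — not met.
(B) ≥40% agricultural — fails.
(i): F AND F → false.
(A) no delinquency — holds.
(B) not (Schedule C activity) — satisfied.
(C) returns current — met.
(D) not (in enterprise zone) — holds.
(E) >60% out-of-jur. sales — satisfied.
(ii) = T AND T AND T AND T AND T = true.
(a) = F OR T = true.
(i) has storefront — met.
(ii) ≥ 5 yrs in jurisdiction — not met.
(b): T OR F → true.
(c) ≤ 15 employees — holds.
(2): T AND T AND T → true.
Overall = F OR T = true.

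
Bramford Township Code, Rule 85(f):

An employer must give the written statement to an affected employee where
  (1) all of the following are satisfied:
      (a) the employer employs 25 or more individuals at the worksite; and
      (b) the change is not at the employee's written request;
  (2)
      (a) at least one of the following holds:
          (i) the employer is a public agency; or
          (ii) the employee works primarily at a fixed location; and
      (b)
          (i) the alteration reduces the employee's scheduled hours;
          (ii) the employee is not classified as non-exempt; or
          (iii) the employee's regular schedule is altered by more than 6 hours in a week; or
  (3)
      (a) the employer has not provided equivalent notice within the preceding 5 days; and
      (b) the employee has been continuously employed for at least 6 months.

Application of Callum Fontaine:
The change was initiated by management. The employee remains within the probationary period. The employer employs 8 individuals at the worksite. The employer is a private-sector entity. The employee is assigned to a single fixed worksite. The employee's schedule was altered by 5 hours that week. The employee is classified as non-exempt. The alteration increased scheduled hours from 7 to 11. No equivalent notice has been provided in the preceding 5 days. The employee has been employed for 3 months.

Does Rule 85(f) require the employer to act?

No — not required.

(a) ≥ 25 at site — not satisfied.
(b) not employee-requested — satisfied.
(1) = F AND T = false.
(i) public agency — not satisfied.
(ii) fixed location — holds.
So (a) is satisfied (F OR T).
(i) hours reduced — not met.
(ii) not (non-exempt) — not satisfied.
(iii) schedule shift > 6h — not met.
(b) = F OR F OR F = false.
(2): T AND F → false.
(a) no recent notice — holds.
(b) tenure ≥ 6 mo. — fails.
(3): T AND F → false.
Overall = F OR F OR F = false.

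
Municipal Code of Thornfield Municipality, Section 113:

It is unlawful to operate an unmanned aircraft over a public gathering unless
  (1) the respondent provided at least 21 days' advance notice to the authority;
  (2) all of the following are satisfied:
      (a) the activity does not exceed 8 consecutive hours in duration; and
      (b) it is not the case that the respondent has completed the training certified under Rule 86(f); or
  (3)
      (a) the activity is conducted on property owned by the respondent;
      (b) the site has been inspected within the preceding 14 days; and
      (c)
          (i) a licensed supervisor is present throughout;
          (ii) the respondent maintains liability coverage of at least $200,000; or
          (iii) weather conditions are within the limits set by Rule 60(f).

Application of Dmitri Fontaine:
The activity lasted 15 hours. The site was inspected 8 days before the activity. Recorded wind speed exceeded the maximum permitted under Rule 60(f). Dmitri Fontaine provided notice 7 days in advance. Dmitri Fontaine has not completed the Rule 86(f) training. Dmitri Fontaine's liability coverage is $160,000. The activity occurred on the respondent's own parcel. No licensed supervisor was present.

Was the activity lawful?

No — unlawful.

(1) ≥21 days' notice — not satisfied.
(a) ≤ 8 hrs duration — fails.
(b) not (training certified) — holds.
(2) = F AND T = false.
(a) own property — met.
(b) site inspected — met.
(i) supervisor present — fails.
(ii) coverage ≥ $200,000 — not met.
(iii) weather ok — not satisfied.
(c) = F OR F OR F = false.
So (3) is not satisfied (T AND T AND F).
Overall = F OR F OR F = false.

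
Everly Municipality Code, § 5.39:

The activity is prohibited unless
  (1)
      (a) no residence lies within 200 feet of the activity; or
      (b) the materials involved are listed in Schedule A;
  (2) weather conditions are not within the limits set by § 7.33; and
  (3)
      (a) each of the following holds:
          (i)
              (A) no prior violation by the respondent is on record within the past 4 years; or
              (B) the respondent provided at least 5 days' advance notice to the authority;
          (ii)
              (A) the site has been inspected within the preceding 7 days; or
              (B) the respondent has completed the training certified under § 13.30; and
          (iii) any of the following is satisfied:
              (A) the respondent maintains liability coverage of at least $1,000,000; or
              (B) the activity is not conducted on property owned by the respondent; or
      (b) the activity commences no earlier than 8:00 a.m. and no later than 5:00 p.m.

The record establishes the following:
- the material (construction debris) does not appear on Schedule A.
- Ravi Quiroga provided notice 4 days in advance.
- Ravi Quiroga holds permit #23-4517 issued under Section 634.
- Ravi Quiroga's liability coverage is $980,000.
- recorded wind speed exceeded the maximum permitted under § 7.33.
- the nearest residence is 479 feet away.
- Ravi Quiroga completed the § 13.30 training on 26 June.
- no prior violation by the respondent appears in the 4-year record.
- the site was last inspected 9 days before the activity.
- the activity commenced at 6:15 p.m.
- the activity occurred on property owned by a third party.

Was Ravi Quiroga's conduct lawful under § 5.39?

Yes — lawful.

(a) no residence in 200 ft — met.
(b) Schedule A material — not satisfied.
So (1) is satisfied (T OR F).
(2) not (weather ok) — satisfied.
(A) no prior violation — satisfied.
(B) ≥5 days' notice — fails.
(i) = T OR F = true.
(A) site inspected — not satisfied.
(B) training certified — holds.
(ii) = F OR T = true.
(A) coverage ≥ $1,000,000 — not met.
(B) not (own property) — met.
(iii) = F OR T = true.
So (a) is satisfied (T AND T AND T).
(b) start within hours — fails.
So (3) is satisfied (T OR F).
So Overall is satisfied (T AND T AND T).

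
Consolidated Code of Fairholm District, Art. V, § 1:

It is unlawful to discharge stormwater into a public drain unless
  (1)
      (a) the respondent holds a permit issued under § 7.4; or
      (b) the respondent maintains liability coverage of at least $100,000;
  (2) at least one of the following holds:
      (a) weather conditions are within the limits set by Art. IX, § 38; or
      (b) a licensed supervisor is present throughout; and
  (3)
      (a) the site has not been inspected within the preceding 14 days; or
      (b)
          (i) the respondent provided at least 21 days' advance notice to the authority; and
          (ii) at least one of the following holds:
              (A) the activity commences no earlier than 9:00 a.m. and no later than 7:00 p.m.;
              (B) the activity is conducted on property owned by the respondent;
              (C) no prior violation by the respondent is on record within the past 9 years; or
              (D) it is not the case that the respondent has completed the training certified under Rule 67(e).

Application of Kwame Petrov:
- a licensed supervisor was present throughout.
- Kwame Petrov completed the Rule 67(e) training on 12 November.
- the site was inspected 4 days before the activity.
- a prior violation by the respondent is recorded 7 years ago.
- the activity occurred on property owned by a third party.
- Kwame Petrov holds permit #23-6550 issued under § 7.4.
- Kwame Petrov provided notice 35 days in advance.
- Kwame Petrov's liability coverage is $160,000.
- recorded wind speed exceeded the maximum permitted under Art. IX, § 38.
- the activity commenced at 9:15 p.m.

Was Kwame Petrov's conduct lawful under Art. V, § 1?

No — unlawful.

(a) holds permit — satisfied.
(b) coverage ≥ $100,000 — met.
(1) = T OR T = true.
(a) weather ok — not satisfied.
(b) supervisor present — satisfied.
(2): F OR T → true.
(a) not (site inspected) — fails.
(i) ≥21 days' notice — satisfied.
(A) start within hours — not satisfied.
(B) own property — not met.
(C) no prior violation — fails.
(D) not (training certified) — not satisfied.
(ii): F OR F OR F OR F → false.
(b) = T AND F = false.
(3): F OR F → false.
So Overall is not satisfied (T AND T AND F).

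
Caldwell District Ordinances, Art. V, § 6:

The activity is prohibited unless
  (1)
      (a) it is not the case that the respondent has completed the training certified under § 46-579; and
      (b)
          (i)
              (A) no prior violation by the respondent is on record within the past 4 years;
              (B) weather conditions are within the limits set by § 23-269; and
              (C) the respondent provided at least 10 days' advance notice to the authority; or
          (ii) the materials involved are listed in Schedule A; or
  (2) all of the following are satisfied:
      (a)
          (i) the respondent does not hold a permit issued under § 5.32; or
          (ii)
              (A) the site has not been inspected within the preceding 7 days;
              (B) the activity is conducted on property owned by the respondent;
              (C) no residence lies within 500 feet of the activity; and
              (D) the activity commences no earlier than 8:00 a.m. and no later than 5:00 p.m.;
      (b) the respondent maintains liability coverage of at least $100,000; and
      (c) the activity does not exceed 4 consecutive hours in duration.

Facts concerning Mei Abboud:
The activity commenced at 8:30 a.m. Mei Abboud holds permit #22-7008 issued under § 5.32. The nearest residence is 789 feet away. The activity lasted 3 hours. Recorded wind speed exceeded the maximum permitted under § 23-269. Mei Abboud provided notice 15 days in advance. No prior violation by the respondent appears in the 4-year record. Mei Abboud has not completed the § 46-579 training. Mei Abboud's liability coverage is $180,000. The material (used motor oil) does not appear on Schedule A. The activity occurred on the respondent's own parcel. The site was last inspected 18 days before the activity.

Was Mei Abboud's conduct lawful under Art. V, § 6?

Yes — lawful.

(a) not (training certified) — holds.
(A) no prior violation — met.
(B) weather ok — fails.
(C) ≥10 days' notice — holds.
(i) = T AND F AND T = false.
(ii) Schedule A material — not met.
So (b) is not satisfied (F OR F).
(1) = T AND F = false.
(i) not (holds permit) — not satisfied.
(A) not (site inspected) — met.
(B) own property — satisfied.
(C) no residence in 500 ft — satisfied.
(D) start within hours — satisfied.
(ii): T AND T AND T AND T → true.
So (a) is satisfied (F OR T).
(b) coverage ≥ $100,000 — satisfied.
(c) ≤ 4 hrs duration — met.
(2) = T AND T AND T = true.
So Overall is satisfied (F OR T).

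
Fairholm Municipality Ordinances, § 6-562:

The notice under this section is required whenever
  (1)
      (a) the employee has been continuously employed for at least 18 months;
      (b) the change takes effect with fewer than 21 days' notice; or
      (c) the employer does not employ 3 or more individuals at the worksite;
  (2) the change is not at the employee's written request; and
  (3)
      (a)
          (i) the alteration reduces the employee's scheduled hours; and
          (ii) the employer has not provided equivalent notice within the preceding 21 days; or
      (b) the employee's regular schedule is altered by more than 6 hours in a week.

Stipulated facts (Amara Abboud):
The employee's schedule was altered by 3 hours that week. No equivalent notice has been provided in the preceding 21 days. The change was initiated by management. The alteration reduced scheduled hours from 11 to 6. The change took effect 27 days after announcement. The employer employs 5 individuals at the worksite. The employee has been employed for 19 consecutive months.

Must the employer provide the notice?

Yes — required.

(a) tenure ≥ 18 mo. — satisfied.
(b) < 21 days' notice — fails.
(c) not (≥ 3 at site) — not satisfied.
So (1) is satisfied (T OR F OR F).
(2) not employee-requested — holds.
(i) hours reduced — met.
(ii) no recent notice — holds.
(a) = T AND T = true.
(b) schedule shift > 6h — not met.
(3) = T OR F = true.
Overall = T AND T AND T = true.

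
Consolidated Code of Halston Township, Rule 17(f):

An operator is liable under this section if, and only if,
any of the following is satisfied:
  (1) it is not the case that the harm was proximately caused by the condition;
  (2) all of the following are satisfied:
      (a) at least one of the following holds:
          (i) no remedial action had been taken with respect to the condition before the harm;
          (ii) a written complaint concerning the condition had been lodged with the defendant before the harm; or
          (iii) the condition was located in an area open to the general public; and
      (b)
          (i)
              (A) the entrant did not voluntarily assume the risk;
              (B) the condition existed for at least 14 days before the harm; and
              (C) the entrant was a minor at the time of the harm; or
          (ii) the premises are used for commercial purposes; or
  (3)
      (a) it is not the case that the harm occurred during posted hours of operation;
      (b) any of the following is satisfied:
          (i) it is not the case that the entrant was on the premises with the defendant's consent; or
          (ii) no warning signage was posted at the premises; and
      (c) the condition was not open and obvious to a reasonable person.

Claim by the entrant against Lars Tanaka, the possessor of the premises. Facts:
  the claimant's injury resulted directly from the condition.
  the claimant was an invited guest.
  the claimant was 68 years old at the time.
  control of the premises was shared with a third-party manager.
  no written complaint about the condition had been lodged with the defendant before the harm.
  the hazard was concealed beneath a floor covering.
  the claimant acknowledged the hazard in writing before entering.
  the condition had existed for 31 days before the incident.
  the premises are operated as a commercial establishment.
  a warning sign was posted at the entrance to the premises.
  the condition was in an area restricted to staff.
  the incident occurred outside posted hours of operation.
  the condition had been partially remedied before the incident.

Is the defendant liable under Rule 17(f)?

(1) not (proximate cause) — not satisfied.
(i) no remedial action — not met.
(ii) complaint lodged — fails.
(iii) public area — fails.
(a): F OR F OR F → false.
(A) no assumed risk — not met.
(B) condition ≥14 days old — met.
(C) entrant a minor — not met.
(i) = F AND T AND F = false.
(ii) commercial use — satisfied.
So (b) is satisfied (F OR T).
(2): F AND T → false.
(a) not (during posted hours) — satisfied.
(i) not (consent to enter) — not met.
(ii) no signage posted — not satisfied.
(b) = F OR F = false.
(c) not open/obvious — satisfied.
(3) = T AND F AND T = false.
Overall = F OR F OR F = false.

No — not liable.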